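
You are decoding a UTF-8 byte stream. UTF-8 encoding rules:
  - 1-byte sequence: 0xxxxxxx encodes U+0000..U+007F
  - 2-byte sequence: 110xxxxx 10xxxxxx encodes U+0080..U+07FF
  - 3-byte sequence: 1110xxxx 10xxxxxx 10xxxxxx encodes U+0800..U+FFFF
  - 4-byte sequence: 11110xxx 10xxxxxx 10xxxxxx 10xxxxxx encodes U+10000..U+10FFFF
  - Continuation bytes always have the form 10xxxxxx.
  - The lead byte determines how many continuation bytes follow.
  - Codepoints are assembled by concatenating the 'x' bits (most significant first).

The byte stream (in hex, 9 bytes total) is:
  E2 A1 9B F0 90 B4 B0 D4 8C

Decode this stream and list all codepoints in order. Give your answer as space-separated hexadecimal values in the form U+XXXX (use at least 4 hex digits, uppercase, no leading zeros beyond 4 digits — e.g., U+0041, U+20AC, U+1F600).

Answer: U+285B U+10D30 U+050C

Derivation:
Byte[0]=E2: 3-byte lead, need 2 cont bytes. acc=0x2
Byte[1]=A1: continuation. acc=(acc<<6)|0x21=0xA1
Byte[2]=9B: continuation. acc=(acc<<6)|0x1B=0x285B
Completed: cp=U+285B (starts at byte 0)
Byte[3]=F0: 4-byte lead, need 3 cont bytes. acc=0x0
Byte[4]=90: continuation. acc=(acc<<6)|0x10=0x10
Byte[5]=B4: continuation. acc=(acc<<6)|0x34=0x434
Byte[6]=B0: continuation. acc=(acc<<6)|0x30=0x10D30
Completed: cp=U+10D30 (starts at byte 3)
Byte[7]=D4: 2-byte lead, need 1 cont bytes. acc=0x14
Byte[8]=8C: continuation. acc=(acc<<6)|0x0C=0x50C
Completed: cp=U+050C (starts at byte 7)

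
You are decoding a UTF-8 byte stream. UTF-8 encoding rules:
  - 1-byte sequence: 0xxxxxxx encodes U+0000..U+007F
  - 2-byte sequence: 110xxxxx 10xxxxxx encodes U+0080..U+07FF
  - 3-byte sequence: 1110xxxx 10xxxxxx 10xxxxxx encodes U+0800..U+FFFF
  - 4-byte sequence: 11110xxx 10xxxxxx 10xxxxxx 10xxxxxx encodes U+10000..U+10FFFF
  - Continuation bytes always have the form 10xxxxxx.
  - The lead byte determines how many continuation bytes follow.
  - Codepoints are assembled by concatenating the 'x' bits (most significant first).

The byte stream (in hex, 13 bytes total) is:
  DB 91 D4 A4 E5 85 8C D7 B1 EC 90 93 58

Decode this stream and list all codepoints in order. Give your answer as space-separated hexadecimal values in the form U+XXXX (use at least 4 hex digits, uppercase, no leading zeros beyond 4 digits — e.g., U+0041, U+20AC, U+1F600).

Byte[0]=DB: 2-byte lead, need 1 cont bytes. acc=0x1B
Byte[1]=91: continuation. acc=(acc<<6)|0x11=0x6D1
Completed: cp=U+06D1 (starts at byte 0)
Byte[2]=D4: 2-byte lead, need 1 cont bytes. acc=0x14
Byte[3]=A4: continuation. acc=(acc<<6)|0x24=0x524
Completed: cp=U+0524 (starts at byte 2)
Byte[4]=E5: 3-byte lead, need 2 cont bytes. acc=0x5
Byte[5]=85: continuation. acc=(acc<<6)|0x05=0x145
Byte[6]=8C: continuation. acc=(acc<<6)|0x0C=0x514C
Completed: cp=U+514C (starts at byte 4)
Byte[7]=D7: 2-byte lead, need 1 cont bytes. acc=0x17
Byte[8]=B1: continuation. acc=(acc<<6)|0x31=0x5F1
Completed: cp=U+05F1 (starts at byte 7)
Byte[9]=EC: 3-byte lead, need 2 cont bytes. acc=0xC
Byte[10]=90: continuation. acc=(acc<<6)|0x10=0x310
Byte[11]=93: continuation. acc=(acc<<6)|0x13=0xC413
Completed: cp=U+C413 (starts at byte 9)
Byte[12]=58: 1-byte ASCII. cp=U+0058

Answer: U+06D1 U+0524 U+514C U+05F1 U+C413 U+0058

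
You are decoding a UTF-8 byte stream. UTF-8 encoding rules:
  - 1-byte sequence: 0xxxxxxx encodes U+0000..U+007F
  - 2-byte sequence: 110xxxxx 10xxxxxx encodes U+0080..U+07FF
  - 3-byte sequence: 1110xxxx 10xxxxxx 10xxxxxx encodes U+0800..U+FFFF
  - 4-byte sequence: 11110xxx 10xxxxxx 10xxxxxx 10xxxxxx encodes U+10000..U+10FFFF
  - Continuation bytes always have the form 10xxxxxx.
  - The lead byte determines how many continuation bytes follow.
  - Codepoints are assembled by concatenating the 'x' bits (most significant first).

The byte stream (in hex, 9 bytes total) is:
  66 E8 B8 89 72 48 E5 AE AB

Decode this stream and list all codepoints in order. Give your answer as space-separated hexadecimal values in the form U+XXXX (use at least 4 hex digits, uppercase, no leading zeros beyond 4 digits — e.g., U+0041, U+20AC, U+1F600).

Answer: U+0066 U+8E09 U+0072 U+0048 U+5BAB

Derivation:
Byte[0]=66: 1-byte ASCII. cp=U+0066
Byte[1]=E8: 3-byte lead, need 2 cont bytes. acc=0x8
Byte[2]=B8: continuation. acc=(acc<<6)|0x38=0x238
Byte[3]=89: continuation. acc=(acc<<6)|0x09=0x8E09
Completed: cp=U+8E09 (starts at byte 1)
Byte[4]=72: 1-byte ASCII. cp=U+0072
Byte[5]=48: 1-byte ASCII. cp=U+0048
Byte[6]=E5: 3-byte lead, need 2 cont bytes. acc=0x5
Byte[7]=AE: continuation. acc=(acc<<6)|0x2E=0x16E
Byte[8]=AB: continuation. acc=(acc<<6)|0x2B=0x5BAB
Completed: cp=U+5BAB (starts at byte 6)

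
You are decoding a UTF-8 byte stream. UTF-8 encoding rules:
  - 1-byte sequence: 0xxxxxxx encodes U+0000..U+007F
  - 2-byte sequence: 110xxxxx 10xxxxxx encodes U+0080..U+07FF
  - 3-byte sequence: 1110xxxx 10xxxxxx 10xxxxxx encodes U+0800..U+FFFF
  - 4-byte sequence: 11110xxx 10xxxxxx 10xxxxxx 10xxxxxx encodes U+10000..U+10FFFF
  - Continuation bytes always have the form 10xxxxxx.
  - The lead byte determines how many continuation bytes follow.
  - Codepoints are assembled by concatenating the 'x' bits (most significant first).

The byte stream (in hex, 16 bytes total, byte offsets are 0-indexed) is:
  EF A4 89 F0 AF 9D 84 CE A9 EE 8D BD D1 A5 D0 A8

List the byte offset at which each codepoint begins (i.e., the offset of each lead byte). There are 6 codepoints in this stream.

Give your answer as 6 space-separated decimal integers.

Byte[0]=EF: 3-byte lead, need 2 cont bytes. acc=0xF
Byte[1]=A4: continuation. acc=(acc<<6)|0x24=0x3E4
Byte[2]=89: continuation. acc=(acc<<6)|0x09=0xF909
Completed: cp=U+F909 (starts at byte 0)
Byte[3]=F0: 4-byte lead, need 3 cont bytes. acc=0x0
Byte[4]=AF: continuation. acc=(acc<<6)|0x2F=0x2F
Byte[5]=9D: continuation. acc=(acc<<6)|0x1D=0xBDD
Byte[6]=84: continuation. acc=(acc<<6)|0x04=0x2F744
Completed: cp=U+2F744 (starts at byte 3)
Byte[7]=CE: 2-byte lead, need 1 cont bytes. acc=0xE
Byte[8]=A9: continuation. acc=(acc<<6)|0x29=0x3A9
Completed: cp=U+03A9 (starts at byte 7)
Byte[9]=EE: 3-byte lead, need 2 cont bytes. acc=0xE
Byte[10]=8D: continuation. acc=(acc<<6)|0x0D=0x38D
Byte[11]=BD: continuation. acc=(acc<<6)|0x3D=0xE37D
Completed: cp=U+E37D (starts at byte 9)
Byte[12]=D1: 2-byte lead, need 1 cont bytes. acc=0x11
Byte[13]=A5: continuation. acc=(acc<<6)|0x25=0x465
Completed: cp=U+0465 (starts at byte 12)
Byte[14]=D0: 2-byte lead, need 1 cont bytes. acc=0x10
Byte[15]=A8: continuation. acc=(acc<<6)|0x28=0x428
Completed: cp=U+0428 (starts at byte 14)

Answer: 0 3 7 9 12 14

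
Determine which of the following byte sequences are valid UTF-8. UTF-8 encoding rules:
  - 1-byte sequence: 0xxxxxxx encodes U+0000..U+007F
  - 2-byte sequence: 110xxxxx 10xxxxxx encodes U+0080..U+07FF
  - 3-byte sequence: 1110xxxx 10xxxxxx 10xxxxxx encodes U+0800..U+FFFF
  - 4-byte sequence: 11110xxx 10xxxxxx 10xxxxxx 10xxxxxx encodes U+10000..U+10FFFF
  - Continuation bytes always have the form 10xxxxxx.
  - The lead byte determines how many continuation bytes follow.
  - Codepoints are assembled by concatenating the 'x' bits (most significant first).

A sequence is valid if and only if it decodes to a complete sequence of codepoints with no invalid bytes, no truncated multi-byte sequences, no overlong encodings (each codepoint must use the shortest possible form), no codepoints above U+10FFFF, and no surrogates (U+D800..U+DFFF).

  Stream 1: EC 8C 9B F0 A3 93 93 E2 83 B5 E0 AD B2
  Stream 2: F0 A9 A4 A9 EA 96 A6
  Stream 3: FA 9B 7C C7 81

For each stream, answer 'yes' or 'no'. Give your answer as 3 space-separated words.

Answer: yes yes no

Derivation:
Stream 1: decodes cleanly. VALID
Stream 2: decodes cleanly. VALID
Stream 3: error at byte offset 0. INVALID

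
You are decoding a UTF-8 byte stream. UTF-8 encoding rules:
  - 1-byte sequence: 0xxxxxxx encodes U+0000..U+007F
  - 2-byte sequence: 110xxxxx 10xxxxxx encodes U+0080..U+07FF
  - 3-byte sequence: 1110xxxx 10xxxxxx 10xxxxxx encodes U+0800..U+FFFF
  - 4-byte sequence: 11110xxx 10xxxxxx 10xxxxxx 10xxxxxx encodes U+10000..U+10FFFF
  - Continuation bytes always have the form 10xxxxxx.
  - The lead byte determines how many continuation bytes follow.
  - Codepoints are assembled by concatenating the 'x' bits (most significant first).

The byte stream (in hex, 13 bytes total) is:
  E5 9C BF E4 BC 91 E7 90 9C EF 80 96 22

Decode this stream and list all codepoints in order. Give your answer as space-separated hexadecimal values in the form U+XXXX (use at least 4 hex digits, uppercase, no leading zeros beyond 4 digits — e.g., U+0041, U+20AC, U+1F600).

Byte[0]=E5: 3-byte lead, need 2 cont bytes. acc=0x5
Byte[1]=9C: continuation. acc=(acc<<6)|0x1C=0x15C
Byte[2]=BF: continuation. acc=(acc<<6)|0x3F=0x573F
Completed: cp=U+573F (starts at byte 0)
Byte[3]=E4: 3-byte lead, need 2 cont bytes. acc=0x4
Byte[4]=BC: continuation. acc=(acc<<6)|0x3C=0x13C
Byte[5]=91: continuation. acc=(acc<<6)|0x11=0x4F11
Completed: cp=U+4F11 (starts at byte 3)
Byte[6]=E7: 3-byte lead, need 2 cont bytes. acc=0x7
Byte[7]=90: continuation. acc=(acc<<6)|0x10=0x1D0
Byte[8]=9C: continuation. acc=(acc<<6)|0x1C=0x741C
Completed: cp=U+741C (starts at byte 6)
Byte[9]=EF: 3-byte lead, need 2 cont bytes. acc=0xF
Byte[10]=80: continuation. acc=(acc<<6)|0x00=0x3C0
Byte[11]=96: continuation. acc=(acc<<6)|0x16=0xF016
Completed: cp=U+F016 (starts at byte 9)
Byte[12]=22: 1-byte ASCII. cp=U+0022

Answer: U+573F U+4F11 U+741C U+F016 U+0022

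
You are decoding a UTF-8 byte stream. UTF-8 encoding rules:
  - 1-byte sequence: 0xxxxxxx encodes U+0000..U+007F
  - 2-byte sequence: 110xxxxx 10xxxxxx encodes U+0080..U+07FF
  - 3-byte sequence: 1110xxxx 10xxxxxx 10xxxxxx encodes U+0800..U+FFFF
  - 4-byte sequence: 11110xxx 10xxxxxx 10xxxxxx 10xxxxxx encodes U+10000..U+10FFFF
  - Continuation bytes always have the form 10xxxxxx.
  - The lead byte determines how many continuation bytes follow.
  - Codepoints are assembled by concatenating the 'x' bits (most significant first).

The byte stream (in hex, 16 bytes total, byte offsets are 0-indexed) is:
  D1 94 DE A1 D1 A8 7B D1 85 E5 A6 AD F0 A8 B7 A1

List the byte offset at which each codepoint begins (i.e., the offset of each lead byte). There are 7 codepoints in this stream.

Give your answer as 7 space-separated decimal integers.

Byte[0]=D1: 2-byte lead, need 1 cont bytes. acc=0x11
Byte[1]=94: continuation. acc=(acc<<6)|0x14=0x454
Completed: cp=U+0454 (starts at byte 0)
Byte[2]=DE: 2-byte lead, need 1 cont bytes. acc=0x1E
Byte[3]=A1: continuation. acc=(acc<<6)|0x21=0x7A1
Completed: cp=U+07A1 (starts at byte 2)
Byte[4]=D1: 2-byte lead, need 1 cont bytes. acc=0x11
Byte[5]=A8: continuation. acc=(acc<<6)|0x28=0x468
Completed: cp=U+0468 (starts at byte 4)
Byte[6]=7B: 1-byte ASCII. cp=U+007B
Byte[7]=D1: 2-byte lead, need 1 cont bytes. acc=0x11
Byte[8]=85: continuation. acc=(acc<<6)|0x05=0x445
Completed: cp=U+0445 (starts at byte 7)
Byte[9]=E5: 3-byte lead, need 2 cont bytes. acc=0x5
Byte[10]=A6: continuation. acc=(acc<<6)|0x26=0x166
Byte[11]=AD: continuation. acc=(acc<<6)|0x2D=0x59AD
Completed: cp=U+59AD (starts at byte 9)
Byte[12]=F0: 4-byte lead, need 3 cont bytes. acc=0x0
Byte[13]=A8: continuation. acc=(acc<<6)|0x28=0x28
Byte[14]=B7: continuation. acc=(acc<<6)|0x37=0xA37
Byte[15]=A1: continuation. acc=(acc<<6)|0x21=0x28DE1
Completed: cp=U+28DE1 (starts at byte 12)

Answer: 0 2 4 6 7 9 12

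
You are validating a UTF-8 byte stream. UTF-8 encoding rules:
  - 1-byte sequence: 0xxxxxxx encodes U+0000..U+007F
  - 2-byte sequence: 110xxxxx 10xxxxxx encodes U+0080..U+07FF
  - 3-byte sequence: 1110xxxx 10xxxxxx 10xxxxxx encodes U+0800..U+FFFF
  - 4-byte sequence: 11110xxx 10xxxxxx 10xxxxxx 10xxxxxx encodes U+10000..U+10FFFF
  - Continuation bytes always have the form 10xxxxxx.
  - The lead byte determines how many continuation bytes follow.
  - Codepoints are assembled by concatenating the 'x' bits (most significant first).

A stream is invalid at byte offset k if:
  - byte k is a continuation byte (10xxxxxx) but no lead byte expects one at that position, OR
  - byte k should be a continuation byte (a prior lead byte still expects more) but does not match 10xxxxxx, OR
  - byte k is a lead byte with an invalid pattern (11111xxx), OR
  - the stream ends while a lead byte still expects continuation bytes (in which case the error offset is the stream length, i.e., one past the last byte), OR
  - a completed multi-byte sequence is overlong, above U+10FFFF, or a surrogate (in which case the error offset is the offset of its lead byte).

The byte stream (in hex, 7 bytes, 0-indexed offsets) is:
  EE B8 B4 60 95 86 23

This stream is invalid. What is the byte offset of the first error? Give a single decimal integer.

Answer: 4

Derivation:
Byte[0]=EE: 3-byte lead, need 2 cont bytes. acc=0xE
Byte[1]=B8: continuation. acc=(acc<<6)|0x38=0x3B8
Byte[2]=B4: continuation. acc=(acc<<6)|0x34=0xEE34
Completed: cp=U+EE34 (starts at byte 0)
Byte[3]=60: 1-byte ASCII. cp=U+0060
Byte[4]=95: INVALID lead byte (not 0xxx/110x/1110/11110)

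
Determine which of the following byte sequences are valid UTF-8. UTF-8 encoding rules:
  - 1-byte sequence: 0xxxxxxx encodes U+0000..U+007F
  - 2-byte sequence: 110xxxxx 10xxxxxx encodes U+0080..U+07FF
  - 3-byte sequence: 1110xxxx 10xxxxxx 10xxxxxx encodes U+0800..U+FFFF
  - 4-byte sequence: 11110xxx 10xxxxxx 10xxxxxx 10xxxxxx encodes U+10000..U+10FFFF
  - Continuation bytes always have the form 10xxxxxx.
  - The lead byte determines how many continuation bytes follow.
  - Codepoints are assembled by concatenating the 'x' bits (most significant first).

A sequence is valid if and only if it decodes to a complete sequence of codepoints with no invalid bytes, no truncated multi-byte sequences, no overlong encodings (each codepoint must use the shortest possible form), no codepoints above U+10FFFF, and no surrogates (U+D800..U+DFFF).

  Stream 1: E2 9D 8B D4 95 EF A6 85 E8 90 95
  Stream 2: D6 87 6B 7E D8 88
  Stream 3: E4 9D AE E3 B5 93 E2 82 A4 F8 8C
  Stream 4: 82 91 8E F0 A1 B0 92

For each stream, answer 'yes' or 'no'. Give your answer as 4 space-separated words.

Answer: yes yes no no

Derivation:
Stream 1: decodes cleanly. VALID
Stream 2: decodes cleanly. VALID
Stream 3: error at byte offset 9. INVALID
Stream 4: error at byte offset 0. INVALID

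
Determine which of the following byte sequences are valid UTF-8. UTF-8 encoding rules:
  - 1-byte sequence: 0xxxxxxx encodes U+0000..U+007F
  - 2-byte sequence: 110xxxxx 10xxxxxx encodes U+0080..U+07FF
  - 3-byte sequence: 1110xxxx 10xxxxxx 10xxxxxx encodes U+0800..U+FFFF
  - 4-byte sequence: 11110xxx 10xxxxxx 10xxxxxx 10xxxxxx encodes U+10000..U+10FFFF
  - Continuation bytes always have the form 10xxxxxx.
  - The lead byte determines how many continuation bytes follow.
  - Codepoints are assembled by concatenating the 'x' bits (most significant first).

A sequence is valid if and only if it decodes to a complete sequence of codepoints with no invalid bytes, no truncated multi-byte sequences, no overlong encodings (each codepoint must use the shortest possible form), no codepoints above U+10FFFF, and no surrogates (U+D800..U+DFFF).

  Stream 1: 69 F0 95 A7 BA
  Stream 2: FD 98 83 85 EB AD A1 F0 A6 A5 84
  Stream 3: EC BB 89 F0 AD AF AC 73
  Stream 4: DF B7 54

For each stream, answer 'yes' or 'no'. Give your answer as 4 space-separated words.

Stream 1: decodes cleanly. VALID
Stream 2: error at byte offset 0. INVALID
Stream 3: decodes cleanly. VALID
Stream 4: decodes cleanly. VALID

Answer: yes no yes yes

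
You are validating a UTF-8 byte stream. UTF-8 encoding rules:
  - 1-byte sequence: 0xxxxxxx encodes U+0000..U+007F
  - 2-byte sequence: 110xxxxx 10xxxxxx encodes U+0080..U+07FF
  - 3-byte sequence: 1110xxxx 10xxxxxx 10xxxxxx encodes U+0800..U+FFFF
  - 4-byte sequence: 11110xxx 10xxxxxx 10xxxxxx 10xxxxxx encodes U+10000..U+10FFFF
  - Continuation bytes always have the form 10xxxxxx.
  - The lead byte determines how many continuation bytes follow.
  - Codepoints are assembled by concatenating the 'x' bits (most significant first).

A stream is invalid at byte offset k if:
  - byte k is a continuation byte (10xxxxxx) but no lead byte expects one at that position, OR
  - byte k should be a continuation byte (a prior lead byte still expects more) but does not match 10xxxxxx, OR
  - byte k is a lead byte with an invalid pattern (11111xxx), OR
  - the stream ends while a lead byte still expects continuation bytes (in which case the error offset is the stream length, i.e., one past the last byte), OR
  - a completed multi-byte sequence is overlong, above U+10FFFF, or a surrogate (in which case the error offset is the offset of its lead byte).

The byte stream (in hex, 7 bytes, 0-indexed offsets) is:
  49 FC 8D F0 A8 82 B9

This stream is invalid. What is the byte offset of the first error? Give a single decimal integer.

Byte[0]=49: 1-byte ASCII. cp=U+0049
Byte[1]=FC: INVALID lead byte (not 0xxx/110x/1110/11110)

Answer: 1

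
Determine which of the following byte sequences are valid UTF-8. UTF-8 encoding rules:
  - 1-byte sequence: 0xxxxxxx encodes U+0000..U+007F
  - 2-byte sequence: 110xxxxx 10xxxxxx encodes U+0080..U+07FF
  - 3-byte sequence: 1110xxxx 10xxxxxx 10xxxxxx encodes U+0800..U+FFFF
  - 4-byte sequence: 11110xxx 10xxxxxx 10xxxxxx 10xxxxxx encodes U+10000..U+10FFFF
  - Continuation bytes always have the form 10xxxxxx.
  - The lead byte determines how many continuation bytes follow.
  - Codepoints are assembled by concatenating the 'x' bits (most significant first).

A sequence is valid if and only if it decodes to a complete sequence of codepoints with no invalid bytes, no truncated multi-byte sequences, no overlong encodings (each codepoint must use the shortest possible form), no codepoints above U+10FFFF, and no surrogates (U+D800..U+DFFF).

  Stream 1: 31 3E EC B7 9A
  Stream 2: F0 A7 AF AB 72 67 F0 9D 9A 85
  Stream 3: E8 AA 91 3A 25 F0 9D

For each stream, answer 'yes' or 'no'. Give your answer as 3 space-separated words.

Answer: yes yes no

Derivation:
Stream 1: decodes cleanly. VALID
Stream 2: decodes cleanly. VALID
Stream 3: error at byte offset 7. INVALID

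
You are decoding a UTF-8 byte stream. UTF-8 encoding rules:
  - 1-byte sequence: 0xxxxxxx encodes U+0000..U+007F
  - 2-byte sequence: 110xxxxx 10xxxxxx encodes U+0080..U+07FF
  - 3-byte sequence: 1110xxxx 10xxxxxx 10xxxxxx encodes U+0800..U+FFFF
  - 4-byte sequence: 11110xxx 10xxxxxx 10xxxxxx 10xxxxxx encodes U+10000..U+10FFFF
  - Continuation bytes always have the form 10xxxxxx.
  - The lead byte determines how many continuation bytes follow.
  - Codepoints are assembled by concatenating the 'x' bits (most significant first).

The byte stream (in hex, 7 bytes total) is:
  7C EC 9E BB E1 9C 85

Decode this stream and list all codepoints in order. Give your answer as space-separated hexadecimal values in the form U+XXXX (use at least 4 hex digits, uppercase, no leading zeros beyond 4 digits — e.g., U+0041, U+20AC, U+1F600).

Answer: U+007C U+C7BB U+1705

Derivation:
Byte[0]=7C: 1-byte ASCII. cp=U+007C
Byte[1]=EC: 3-byte lead, need 2 cont bytes. acc=0xC
Byte[2]=9E: continuation. acc=(acc<<6)|0x1E=0x31E
Byte[3]=BB: continuation. acc=(acc<<6)|0x3B=0xC7BB
Completed: cp=U+C7BB (starts at byte 1)
Byte[4]=E1: 3-byte lead, need 2 cont bytes. acc=0x1
Byte[5]=9C: continuation. acc=(acc<<6)|0x1C=0x5C
Byte[6]=85: continuation. acc=(acc<<6)|0x05=0x1705
Completed: cp=U+1705 (starts at byte 4)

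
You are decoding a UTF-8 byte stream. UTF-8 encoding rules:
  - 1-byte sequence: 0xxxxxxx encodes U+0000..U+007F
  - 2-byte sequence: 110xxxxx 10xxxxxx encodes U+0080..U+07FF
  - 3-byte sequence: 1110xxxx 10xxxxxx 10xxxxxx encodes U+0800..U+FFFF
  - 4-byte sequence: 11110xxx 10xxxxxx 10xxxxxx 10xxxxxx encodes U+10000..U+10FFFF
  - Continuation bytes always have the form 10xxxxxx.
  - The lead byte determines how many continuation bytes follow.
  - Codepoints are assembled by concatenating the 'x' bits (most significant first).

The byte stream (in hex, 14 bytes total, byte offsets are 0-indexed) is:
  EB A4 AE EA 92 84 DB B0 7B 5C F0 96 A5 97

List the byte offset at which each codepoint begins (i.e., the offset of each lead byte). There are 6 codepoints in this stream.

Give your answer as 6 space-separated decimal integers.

Byte[0]=EB: 3-byte lead, need 2 cont bytes. acc=0xB
Byte[1]=A4: continuation. acc=(acc<<6)|0x24=0x2E4
Byte[2]=AE: continuation. acc=(acc<<6)|0x2E=0xB92E
Completed: cp=U+B92E (starts at byte 0)
Byte[3]=EA: 3-byte lead, need 2 cont bytes. acc=0xA
Byte[4]=92: continuation. acc=(acc<<6)|0x12=0x292
Byte[5]=84: continuation. acc=(acc<<6)|0x04=0xA484
Completed: cp=U+A484 (starts at byte 3)
Byte[6]=DB: 2-byte lead, need 1 cont bytes. acc=0x1B
Byte[7]=B0: continuation. acc=(acc<<6)|0x30=0x6F0
Completed: cp=U+06F0 (starts at byte 6)
Byte[8]=7B: 1-byte ASCII. cp=U+007B
Byte[9]=5C: 1-byte ASCII. cp=U+005C
Byte[10]=F0: 4-byte lead, need 3 cont bytes. acc=0x0
Byte[11]=96: continuation. acc=(acc<<6)|0x16=0x16
Byte[12]=A5: continuation. acc=(acc<<6)|0x25=0x5A5
Byte[13]=97: continuation. acc=(acc<<6)|0x17=0x16957
Completed: cp=U+16957 (starts at byte 10)

Answer: 0 3 6 8 9 10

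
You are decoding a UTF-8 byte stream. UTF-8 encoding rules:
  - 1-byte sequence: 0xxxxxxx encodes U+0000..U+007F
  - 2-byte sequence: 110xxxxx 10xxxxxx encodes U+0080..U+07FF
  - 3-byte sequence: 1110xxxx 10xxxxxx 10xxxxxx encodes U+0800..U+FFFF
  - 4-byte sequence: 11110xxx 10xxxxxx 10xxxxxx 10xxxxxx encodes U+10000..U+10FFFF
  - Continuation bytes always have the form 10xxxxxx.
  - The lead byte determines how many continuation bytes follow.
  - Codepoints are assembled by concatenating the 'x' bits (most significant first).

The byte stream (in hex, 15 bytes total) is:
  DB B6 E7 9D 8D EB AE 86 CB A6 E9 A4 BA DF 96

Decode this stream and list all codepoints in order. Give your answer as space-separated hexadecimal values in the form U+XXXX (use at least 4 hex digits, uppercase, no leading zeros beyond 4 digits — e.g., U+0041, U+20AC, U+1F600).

Byte[0]=DB: 2-byte lead, need 1 cont bytes. acc=0x1B
Byte[1]=B6: continuation. acc=(acc<<6)|0x36=0x6F6
Completed: cp=U+06F6 (starts at byte 0)
Byte[2]=E7: 3-byte lead, need 2 cont bytes. acc=0x7
Byte[3]=9D: continuation. acc=(acc<<6)|0x1D=0x1DD
Byte[4]=8D: continuation. acc=(acc<<6)|0x0D=0x774D
Completed: cp=U+774D (starts at byte 2)
Byte[5]=EB: 3-byte lead, need 2 cont bytes. acc=0xB
Byte[6]=AE: continuation. acc=(acc<<6)|0x2E=0x2EE
Byte[7]=86: continuation. acc=(acc<<6)|0x06=0xBB86
Completed: cp=U+BB86 (starts at byte 5)
Byte[8]=CB: 2-byte lead, need 1 cont bytes. acc=0xB
Byte[9]=A6: continuation. acc=(acc<<6)|0x26=0x2E6
Completed: cp=U+02E6 (starts at byte 8)
Byte[10]=E9: 3-byte lead, need 2 cont bytes. acc=0x9
Byte[11]=A4: continuation. acc=(acc<<6)|0x24=0x264
Byte[12]=BA: continuation. acc=(acc<<6)|0x3A=0x993A
Completed: cp=U+993A (starts at byte 10)
Byte[13]=DF: 2-byte lead, need 1 cont bytes. acc=0x1F
Byte[14]=96: continuation. acc=(acc<<6)|0x16=0x7D6
Completed: cp=U+07D6 (starts at byte 13)

Answer: U+06F6 U+774D U+BB86 U+02E6 U+993A U+07D6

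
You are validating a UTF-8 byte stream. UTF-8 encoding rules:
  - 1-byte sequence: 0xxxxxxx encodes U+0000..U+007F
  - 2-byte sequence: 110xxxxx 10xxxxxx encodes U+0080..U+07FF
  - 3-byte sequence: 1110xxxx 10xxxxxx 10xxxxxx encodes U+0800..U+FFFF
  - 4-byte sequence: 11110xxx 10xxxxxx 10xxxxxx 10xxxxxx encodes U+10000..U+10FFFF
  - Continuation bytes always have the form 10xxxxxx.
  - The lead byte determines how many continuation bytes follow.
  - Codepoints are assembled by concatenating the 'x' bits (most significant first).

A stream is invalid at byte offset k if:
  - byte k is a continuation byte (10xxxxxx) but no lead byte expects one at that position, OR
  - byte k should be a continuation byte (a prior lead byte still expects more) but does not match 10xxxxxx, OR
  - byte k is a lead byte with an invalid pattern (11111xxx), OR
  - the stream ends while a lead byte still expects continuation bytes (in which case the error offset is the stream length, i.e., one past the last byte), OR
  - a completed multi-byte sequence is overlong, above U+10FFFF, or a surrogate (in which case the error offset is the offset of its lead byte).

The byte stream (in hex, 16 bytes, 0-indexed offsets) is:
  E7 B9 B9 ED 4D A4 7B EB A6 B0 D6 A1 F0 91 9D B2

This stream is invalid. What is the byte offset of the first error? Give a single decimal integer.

Byte[0]=E7: 3-byte lead, need 2 cont bytes. acc=0x7
Byte[1]=B9: continuation. acc=(acc<<6)|0x39=0x1F9
Byte[2]=B9: continuation. acc=(acc<<6)|0x39=0x7E79
Completed: cp=U+7E79 (starts at byte 0)
Byte[3]=ED: 3-byte lead, need 2 cont bytes. acc=0xD
Byte[4]=4D: expected 10xxxxxx continuation. INVALID

Answer: 4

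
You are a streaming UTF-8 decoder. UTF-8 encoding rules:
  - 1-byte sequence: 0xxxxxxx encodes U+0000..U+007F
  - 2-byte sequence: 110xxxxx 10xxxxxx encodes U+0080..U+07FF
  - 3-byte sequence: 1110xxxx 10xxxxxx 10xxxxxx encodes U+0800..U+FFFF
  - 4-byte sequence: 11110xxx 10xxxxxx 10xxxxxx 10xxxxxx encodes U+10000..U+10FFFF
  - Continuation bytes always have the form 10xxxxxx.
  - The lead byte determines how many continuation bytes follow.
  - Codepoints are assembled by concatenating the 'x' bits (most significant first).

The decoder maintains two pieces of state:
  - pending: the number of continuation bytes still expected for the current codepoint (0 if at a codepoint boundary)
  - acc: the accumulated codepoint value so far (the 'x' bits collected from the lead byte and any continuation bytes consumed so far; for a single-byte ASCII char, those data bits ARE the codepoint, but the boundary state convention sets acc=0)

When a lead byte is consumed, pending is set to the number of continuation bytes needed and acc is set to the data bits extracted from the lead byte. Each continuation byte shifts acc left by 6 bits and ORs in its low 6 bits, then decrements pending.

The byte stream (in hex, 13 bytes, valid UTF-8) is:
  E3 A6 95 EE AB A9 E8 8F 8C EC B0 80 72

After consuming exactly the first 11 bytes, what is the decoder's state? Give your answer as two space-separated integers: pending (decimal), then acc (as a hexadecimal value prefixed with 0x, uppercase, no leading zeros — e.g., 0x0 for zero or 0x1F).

Answer: 1 0x330

Derivation:
Byte[0]=E3: 3-byte lead. pending=2, acc=0x3
Byte[1]=A6: continuation. acc=(acc<<6)|0x26=0xE6, pending=1
Byte[2]=95: continuation. acc=(acc<<6)|0x15=0x3995, pending=0
Byte[3]=EE: 3-byte lead. pending=2, acc=0xE
Byte[4]=AB: continuation. acc=(acc<<6)|0x2B=0x3AB, pending=1
Byte[5]=A9: continuation. acc=(acc<<6)|0x29=0xEAE9, pending=0
Byte[6]=E8: 3-byte lead. pending=2, acc=0x8
Byte[7]=8F: continuation. acc=(acc<<6)|0x0F=0x20F, pending=1
Byte[8]=8C: continuation. acc=(acc<<6)|0x0C=0x83CC, pending=0
Byte[9]=EC: 3-byte lead. pending=2, acc=0xC
Byte[10]=B0: continuation. acc=(acc<<6)|0x30=0x330, pending=1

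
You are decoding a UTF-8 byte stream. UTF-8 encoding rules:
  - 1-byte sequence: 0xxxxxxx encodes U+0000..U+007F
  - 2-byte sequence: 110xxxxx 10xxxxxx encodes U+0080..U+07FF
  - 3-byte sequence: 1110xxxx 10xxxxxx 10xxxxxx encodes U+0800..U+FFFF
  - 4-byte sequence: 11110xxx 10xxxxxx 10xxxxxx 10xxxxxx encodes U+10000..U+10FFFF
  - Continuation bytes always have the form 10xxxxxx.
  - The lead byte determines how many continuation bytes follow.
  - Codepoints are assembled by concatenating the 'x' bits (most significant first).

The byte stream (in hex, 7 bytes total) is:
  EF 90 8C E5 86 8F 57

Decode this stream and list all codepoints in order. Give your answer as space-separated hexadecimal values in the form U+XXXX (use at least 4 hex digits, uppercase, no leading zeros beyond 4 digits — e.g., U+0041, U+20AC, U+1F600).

Byte[0]=EF: 3-byte lead, need 2 cont bytes. acc=0xF
Byte[1]=90: continuation. acc=(acc<<6)|0x10=0x3D0
Byte[2]=8C: continuation. acc=(acc<<6)|0x0C=0xF40C
Completed: cp=U+F40C (starts at byte 0)
Byte[3]=E5: 3-byte lead, need 2 cont bytes. acc=0x5
Byte[4]=86: continuation. acc=(acc<<6)|0x06=0x146
Byte[5]=8F: continuation. acc=(acc<<6)|0x0F=0x518F
Completed: cp=U+518F (starts at byte 3)
Byte[6]=57: 1-byte ASCII. cp=U+0057

Answer: U+F40C U+518F U+0057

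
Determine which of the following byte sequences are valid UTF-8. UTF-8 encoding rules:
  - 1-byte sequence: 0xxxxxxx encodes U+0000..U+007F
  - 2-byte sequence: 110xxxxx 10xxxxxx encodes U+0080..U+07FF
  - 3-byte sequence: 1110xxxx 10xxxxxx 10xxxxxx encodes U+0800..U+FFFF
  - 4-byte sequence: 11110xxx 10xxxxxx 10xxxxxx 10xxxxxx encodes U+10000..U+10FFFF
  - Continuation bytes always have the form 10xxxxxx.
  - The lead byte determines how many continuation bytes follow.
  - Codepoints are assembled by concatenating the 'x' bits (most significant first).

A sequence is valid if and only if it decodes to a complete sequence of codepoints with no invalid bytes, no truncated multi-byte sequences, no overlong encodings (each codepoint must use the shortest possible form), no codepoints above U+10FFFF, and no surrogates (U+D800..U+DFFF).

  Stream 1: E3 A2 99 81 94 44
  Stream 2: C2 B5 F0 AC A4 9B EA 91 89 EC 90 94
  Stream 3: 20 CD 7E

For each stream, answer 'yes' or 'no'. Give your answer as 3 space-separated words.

Stream 1: error at byte offset 3. INVALID
Stream 2: decodes cleanly. VALID
Stream 3: error at byte offset 2. INVALID

Answer: no yes no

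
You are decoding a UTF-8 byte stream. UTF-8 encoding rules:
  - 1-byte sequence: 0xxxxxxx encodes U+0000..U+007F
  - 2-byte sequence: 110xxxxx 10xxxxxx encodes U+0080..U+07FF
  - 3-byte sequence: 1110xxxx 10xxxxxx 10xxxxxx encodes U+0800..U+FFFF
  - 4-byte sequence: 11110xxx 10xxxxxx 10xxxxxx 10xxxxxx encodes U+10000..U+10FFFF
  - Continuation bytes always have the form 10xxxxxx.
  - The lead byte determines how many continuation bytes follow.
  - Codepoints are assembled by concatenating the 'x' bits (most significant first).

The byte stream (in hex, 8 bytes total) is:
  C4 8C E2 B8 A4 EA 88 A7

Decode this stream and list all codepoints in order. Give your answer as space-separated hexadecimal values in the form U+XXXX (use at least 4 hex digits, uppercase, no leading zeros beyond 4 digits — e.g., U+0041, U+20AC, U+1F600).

Byte[0]=C4: 2-byte lead, need 1 cont bytes. acc=0x4
Byte[1]=8C: continuation. acc=(acc<<6)|0x0C=0x10C
Completed: cp=U+010C (starts at byte 0)
Byte[2]=E2: 3-byte lead, need 2 cont bytes. acc=0x2
Byte[3]=B8: continuation. acc=(acc<<6)|0x38=0xB8
Byte[4]=A4: continuation. acc=(acc<<6)|0x24=0x2E24
Completed: cp=U+2E24 (starts at byte 2)
Byte[5]=EA: 3-byte lead, need 2 cont bytes. acc=0xA
Byte[6]=88: continuation. acc=(acc<<6)|0x08=0x288
Byte[7]=A7: continuation. acc=(acc<<6)|0x27=0xA227
Completed: cp=U+A227 (starts at byte 5)

Answer: U+010C U+2E24 U+A227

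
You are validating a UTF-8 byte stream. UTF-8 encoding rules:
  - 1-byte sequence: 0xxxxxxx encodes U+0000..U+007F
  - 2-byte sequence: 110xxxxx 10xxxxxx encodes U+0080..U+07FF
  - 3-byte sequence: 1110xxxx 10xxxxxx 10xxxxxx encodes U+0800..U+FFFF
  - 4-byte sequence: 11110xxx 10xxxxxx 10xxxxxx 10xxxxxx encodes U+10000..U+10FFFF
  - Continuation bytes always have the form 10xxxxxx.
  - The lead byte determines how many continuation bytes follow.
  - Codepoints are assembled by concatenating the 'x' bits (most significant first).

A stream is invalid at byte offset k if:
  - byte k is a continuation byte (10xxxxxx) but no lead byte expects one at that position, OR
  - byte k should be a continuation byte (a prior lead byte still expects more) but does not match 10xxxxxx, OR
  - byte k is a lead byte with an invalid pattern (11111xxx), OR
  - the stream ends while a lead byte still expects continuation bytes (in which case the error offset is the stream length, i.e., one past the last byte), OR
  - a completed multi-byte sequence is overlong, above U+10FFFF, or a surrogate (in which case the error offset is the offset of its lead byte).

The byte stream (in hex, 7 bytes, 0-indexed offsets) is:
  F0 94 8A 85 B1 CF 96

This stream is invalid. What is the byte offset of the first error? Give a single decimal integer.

Answer: 4

Derivation:
Byte[0]=F0: 4-byte lead, need 3 cont bytes. acc=0x0
Byte[1]=94: continuation. acc=(acc<<6)|0x14=0x14
Byte[2]=8A: continuation. acc=(acc<<6)|0x0A=0x50A
Byte[3]=85: continuation. acc=(acc<<6)|0x05=0x14285
Completed: cp=U+14285 (starts at byte 0)
Byte[4]=B1: INVALID lead byte (not 0xxx/110x/1110/11110)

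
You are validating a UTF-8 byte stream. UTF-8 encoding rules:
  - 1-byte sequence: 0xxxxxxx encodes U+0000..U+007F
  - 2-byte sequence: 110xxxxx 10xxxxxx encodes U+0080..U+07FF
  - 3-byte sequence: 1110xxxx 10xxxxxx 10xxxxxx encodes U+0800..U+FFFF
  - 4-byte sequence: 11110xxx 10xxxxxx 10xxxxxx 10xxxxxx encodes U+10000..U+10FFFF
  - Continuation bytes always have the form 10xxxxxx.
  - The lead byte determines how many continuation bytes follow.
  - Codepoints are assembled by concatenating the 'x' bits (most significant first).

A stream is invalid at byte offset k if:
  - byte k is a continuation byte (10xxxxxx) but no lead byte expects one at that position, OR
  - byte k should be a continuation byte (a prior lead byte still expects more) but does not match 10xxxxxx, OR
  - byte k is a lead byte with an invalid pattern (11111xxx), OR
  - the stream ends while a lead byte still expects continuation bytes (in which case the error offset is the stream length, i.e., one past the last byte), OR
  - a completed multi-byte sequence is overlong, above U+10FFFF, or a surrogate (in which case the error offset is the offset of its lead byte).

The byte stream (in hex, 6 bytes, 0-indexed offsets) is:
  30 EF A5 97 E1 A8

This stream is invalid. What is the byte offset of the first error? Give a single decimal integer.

Answer: 6

Derivation:
Byte[0]=30: 1-byte ASCII. cp=U+0030
Byte[1]=EF: 3-byte lead, need 2 cont bytes. acc=0xF
Byte[2]=A5: continuation. acc=(acc<<6)|0x25=0x3E5
Byte[3]=97: continuation. acc=(acc<<6)|0x17=0xF957
Completed: cp=U+F957 (starts at byte 1)
Byte[4]=E1: 3-byte lead, need 2 cont bytes. acc=0x1
Byte[5]=A8: continuation. acc=(acc<<6)|0x28=0x68
Byte[6]: stream ended, expected continuation. INVALID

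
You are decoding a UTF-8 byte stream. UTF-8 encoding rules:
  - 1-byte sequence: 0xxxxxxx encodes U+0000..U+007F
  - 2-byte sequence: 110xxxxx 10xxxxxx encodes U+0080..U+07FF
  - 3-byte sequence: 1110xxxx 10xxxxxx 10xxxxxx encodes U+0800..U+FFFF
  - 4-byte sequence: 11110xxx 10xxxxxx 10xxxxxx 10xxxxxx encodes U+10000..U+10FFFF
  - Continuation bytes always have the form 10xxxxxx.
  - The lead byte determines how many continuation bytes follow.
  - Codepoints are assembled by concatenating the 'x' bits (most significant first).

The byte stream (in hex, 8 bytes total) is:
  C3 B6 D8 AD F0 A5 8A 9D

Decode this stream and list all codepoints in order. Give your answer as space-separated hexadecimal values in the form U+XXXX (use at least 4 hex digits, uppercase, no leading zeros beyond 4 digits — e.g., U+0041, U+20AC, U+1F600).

Answer: U+00F6 U+062D U+2529D

Derivation:
Byte[0]=C3: 2-byte lead, need 1 cont bytes. acc=0x3
Byte[1]=B6: continuation. acc=(acc<<6)|0x36=0xF6
Completed: cp=U+00F6 (starts at byte 0)
Byte[2]=D8: 2-byte lead, need 1 cont bytes. acc=0x18
Byte[3]=AD: continuation. acc=(acc<<6)|0x2D=0x62D
Completed: cp=U+062D (starts at byte 2)
Byte[4]=F0: 4-byte lead, need 3 cont bytes. acc=0x0
Byte[5]=A5: continuation. acc=(acc<<6)|0x25=0x25
Byte[6]=8A: continuation. acc=(acc<<6)|0x0A=0x94A
Byte[7]=9D: continuation. acc=(acc<<6)|0x1D=0x2529D
Completed: cp=U+2529D (starts at byte 4)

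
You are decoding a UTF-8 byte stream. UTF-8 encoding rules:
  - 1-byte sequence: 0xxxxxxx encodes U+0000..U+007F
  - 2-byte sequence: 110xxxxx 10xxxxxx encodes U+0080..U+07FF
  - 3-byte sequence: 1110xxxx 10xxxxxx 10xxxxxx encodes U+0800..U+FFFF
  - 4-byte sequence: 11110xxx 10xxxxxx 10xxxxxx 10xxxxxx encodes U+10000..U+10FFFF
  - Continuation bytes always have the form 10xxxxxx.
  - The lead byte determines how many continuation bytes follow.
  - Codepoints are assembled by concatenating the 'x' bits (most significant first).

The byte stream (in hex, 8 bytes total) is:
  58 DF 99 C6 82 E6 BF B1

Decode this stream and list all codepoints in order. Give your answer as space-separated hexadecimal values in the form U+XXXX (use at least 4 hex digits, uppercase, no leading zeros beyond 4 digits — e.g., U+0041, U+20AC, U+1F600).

Answer: U+0058 U+07D9 U+0182 U+6FF1

Derivation:
Byte[0]=58: 1-byte ASCII. cp=U+0058
Byte[1]=DF: 2-byte lead, need 1 cont bytes. acc=0x1F
Byte[2]=99: continuation. acc=(acc<<6)|0x19=0x7D9
Completed: cp=U+07D9 (starts at byte 1)
Byte[3]=C6: 2-byte lead, need 1 cont bytes. acc=0x6
Byte[4]=82: continuation. acc=(acc<<6)|0x02=0x182
Completed: cp=U+0182 (starts at byte 3)
Byte[5]=E6: 3-byte lead, need 2 cont bytes. acc=0x6
Byte[6]=BF: continuation. acc=(acc<<6)|0x3F=0x1BF
Byte[7]=B1: continuation. acc=(acc<<6)|0x31=0x6FF1
Completed: cp=U+6FF1 (starts at byte 5)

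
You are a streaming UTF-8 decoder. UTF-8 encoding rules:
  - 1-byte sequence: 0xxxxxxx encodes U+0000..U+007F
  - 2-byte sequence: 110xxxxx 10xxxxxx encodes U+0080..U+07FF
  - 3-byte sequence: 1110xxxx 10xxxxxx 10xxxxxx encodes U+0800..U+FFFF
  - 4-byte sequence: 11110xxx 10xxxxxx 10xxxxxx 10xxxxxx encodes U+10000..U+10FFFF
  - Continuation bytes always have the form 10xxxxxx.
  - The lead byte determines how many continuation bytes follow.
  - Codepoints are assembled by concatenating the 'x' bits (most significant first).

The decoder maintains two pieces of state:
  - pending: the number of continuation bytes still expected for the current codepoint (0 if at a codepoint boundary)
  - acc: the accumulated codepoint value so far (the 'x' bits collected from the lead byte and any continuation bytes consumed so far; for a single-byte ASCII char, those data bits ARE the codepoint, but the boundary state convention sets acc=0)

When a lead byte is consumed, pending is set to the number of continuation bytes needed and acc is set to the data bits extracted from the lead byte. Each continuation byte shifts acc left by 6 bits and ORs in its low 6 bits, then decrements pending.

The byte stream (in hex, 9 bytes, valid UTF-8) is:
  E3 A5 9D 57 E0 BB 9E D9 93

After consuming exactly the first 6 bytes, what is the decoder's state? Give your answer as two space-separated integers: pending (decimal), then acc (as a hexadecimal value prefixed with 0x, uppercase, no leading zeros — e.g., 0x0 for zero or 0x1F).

Answer: 1 0x3B

Derivation:
Byte[0]=E3: 3-byte lead. pending=2, acc=0x3
Byte[1]=A5: continuation. acc=(acc<<6)|0x25=0xE5, pending=1
Byte[2]=9D: continuation. acc=(acc<<6)|0x1D=0x395D, pending=0
Byte[3]=57: 1-byte. pending=0, acc=0x0
Byte[4]=E0: 3-byte lead. pending=2, acc=0x0
Byte[5]=BB: continuation. acc=(acc<<6)|0x3B=0x3B, pending=1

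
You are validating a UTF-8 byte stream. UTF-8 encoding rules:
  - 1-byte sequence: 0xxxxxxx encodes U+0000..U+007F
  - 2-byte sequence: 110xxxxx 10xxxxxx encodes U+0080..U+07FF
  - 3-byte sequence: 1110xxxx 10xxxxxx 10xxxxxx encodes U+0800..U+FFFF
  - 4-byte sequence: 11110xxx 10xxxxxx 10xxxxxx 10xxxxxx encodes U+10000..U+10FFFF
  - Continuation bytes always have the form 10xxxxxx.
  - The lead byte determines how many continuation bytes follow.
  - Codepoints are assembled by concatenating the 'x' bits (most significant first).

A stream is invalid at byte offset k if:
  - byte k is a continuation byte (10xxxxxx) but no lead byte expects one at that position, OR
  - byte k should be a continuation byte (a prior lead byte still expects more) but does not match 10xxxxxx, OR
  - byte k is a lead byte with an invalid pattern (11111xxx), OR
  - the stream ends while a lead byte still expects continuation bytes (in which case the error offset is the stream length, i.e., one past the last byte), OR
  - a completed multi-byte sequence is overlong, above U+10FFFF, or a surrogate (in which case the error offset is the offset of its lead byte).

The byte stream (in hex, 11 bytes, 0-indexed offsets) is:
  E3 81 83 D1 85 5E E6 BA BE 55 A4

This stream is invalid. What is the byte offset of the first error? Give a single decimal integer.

Byte[0]=E3: 3-byte lead, need 2 cont bytes. acc=0x3
Byte[1]=81: continuation. acc=(acc<<6)|0x01=0xC1
Byte[2]=83: continuation. acc=(acc<<6)|0x03=0x3043
Completed: cp=U+3043 (starts at byte 0)
Byte[3]=D1: 2-byte lead, need 1 cont bytes. acc=0x11
Byte[4]=85: continuation. acc=(acc<<6)|0x05=0x445
Completed: cp=U+0445 (starts at byte 3)
Byte[5]=5E: 1-byte ASCII. cp=U+005E
Byte[6]=E6: 3-byte lead, need 2 cont bytes. acc=0x6
Byte[7]=BA: continuation. acc=(acc<<6)|0x3A=0x1BA
Byte[8]=BE: continuation. acc=(acc<<6)|0x3E=0x6EBE
Completed: cp=U+6EBE (starts at byte 6)
Byte[9]=55: 1-byte ASCII. cp=U+0055
Byte[10]=A4: INVALID lead byte (not 0xxx/110x/1110/11110)

Answer: 10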